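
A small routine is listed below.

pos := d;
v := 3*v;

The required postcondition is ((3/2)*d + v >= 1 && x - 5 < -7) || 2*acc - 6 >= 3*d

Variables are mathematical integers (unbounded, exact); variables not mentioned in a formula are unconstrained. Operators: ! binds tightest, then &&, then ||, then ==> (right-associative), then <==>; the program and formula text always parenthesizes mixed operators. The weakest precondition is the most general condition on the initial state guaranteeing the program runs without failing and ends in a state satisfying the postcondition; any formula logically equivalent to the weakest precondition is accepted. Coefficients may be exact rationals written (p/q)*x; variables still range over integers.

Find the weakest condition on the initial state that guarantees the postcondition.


Working backward. After the program, the postcondition ((3/2)*d + v >= 1 && x - 5 < -7) || 2*acc - 6 >= 3*d must hold; in canonical form it is ((3/2)*d + v >= 1 && x < -2) || 2*acc >= 3*d + 6.
Before v := 3*v: ((3/2)*d + 3*v >= 1 && x < -2) || 2*acc >= 3*d + 6
Before pos := d: ((3/2)*d + 3*v >= 1 && x < -2) || 2*acc >= 3*d + 6
Answer: WP = ((3/2)*d + 3*v >= 1 && x < -2) || 2*acc >= 3*d + 6


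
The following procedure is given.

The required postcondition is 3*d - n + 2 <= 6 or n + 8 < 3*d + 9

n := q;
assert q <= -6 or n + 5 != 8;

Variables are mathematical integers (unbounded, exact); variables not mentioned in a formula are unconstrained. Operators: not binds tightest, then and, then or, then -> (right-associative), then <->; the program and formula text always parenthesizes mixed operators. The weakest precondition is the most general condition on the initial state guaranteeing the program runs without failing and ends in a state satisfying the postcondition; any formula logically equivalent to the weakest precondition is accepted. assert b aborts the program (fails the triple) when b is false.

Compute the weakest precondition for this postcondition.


Working backward. After the program, the postcondition 3*d - n + 2 <= 6 or n + 8 < 3*d + 9 must hold; in canonical form it is 3*d <= n + 4 or n < 3*d + 1.
Before assert q <= -6 or n + 5 != 8: (q <= -6 or n != 3) and (3*d <= n + 4 or n < 3*d + 1)
Before n := q: (q <= -6 or q != 3) and (3*d <= q + 4 or q < 3*d + 1)
Answer: WP = (q <= -6 or q != 3) and (3*d <= q + 4 or q < 3*d + 1)


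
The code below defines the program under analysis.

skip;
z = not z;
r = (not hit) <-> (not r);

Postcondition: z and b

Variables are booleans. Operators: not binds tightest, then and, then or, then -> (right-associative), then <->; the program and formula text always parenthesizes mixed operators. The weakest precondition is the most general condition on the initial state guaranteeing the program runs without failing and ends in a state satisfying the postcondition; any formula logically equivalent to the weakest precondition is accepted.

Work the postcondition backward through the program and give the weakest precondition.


Working backward. After the program, z and b must hold.
Before r := (not hit) <-> (not r): z and b
Before z := not z: (not z) and b
Before skip: (not z) and b
Answer: WP = (not z) and b


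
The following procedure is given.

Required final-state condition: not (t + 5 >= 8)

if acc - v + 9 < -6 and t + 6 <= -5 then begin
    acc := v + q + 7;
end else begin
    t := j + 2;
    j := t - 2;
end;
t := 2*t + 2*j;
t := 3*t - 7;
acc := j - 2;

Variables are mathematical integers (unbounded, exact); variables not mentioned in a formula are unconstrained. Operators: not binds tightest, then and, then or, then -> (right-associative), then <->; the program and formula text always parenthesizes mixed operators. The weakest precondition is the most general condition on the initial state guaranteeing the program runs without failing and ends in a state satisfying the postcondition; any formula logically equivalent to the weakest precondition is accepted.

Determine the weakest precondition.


Working backward. After the program, the postcondition not (t + 5 >= 8) must hold; in canonical form it is not (t >= 3).
Before acc := j - 2: not (t >= 3)
Before t := 3*t - 7: not (3*t >= 10)
Before t := 2*t + 2*j: not (6*j + 6*t >= 10)
Then branch requires not (6*j + 6*t >= 10); else branch requires not (12*j >= -2).
Before the if: ((acc < v - 15 and t <= -11) -> (not (6*j + 6*t >= 10))) and ((not (acc < v - 15 and t <= -11)) -> (not (12*j >= -2)))
Answer: WP = ((acc < v - 15 and t <= -11) -> (not (6*j + 6*t >= 10))) and ((not (acc < v - 15 and t <= -11)) -> (not (12*j >= -2)))


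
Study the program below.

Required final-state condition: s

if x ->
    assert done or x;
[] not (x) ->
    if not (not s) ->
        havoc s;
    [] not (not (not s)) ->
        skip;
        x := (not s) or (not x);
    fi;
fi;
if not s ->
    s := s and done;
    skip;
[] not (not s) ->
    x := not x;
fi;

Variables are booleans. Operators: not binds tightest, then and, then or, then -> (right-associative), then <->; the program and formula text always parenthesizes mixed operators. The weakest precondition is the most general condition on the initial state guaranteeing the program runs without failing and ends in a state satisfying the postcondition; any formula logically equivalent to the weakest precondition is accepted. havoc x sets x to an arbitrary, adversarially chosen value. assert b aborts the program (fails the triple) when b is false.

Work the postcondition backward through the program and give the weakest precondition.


Working backward. After the program, s must hold.
Then branch requires s and done; else branch requires s.
Before the if: (not s) -> (s and done)
Then branch requires (done or x) and ((not s) -> (s and done)); else branch requires (not s) and ((not s) -> ((not s) -> (s and done))).
Before the if: (x -> ((done or x) and ((not s) -> (s and done)))) and ((not x) -> ((not s) and ((not s) -> ((not s) -> (s and done)))))
Answer: WP = (x -> ((done or x) and ((not s) -> (s and done)))) and ((not x) -> ((not s) and ((not s) -> ((not s) -> (s and done)))))


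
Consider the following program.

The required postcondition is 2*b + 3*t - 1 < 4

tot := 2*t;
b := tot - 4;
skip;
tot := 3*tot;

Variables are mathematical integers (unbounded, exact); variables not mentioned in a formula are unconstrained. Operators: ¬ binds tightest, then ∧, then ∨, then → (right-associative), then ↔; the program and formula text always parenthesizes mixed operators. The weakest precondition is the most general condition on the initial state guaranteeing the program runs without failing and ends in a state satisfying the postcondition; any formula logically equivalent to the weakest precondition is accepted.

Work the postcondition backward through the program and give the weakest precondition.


Working backward. After the program, the postcondition 2*b + 3*t - 1 < 4 must hold; in canonical form it is 2*b + 3*t < 5.
Before tot := 3*tot: 2*b + 3*t < 5
Before skip: 2*b + 3*t < 5
Before b := tot - 4: 3*t + 2*tot < 13
Before tot := 2*t: 7*t < 13
Answer: WP = 7*t < 13


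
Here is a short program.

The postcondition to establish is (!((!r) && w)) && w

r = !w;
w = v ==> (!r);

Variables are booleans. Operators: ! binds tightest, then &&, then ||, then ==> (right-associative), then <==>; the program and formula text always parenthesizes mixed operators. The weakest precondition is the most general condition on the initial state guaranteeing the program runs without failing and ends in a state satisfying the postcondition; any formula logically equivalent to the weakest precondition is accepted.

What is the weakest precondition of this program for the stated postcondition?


Working backward. After the program, (!((!r) && w)) && w must hold.
Before w := v ==> (!r): (!((!r) && (v ==> (!r)))) && (v ==> (!r))
Before r := !w: (!(w && (v ==> w))) && (v ==> w)
Answer: WP = (!(w && (v ==> w))) && (v ==> w)


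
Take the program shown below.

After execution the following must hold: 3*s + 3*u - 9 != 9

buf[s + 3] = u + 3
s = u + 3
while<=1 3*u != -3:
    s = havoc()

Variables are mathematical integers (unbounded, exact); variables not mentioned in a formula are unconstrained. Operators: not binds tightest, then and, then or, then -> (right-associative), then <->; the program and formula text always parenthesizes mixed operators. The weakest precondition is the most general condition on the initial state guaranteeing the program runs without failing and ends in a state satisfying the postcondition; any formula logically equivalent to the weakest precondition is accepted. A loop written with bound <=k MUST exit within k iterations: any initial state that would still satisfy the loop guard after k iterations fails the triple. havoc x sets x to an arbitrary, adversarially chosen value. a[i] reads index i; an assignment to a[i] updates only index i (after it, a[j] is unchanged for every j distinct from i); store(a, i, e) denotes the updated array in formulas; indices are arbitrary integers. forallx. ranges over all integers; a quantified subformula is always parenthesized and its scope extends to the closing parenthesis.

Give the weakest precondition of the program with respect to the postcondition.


Working backward. After the program, the postcondition 3*s + 3*u - 9 != 9 must hold; in canonical form it is 3*s + 3*u != 18.
Before the loop (bound <=1), unroll the exhaustion recursion (WP_0 = exit-now case; WP_j = one more guarded iteration, up to j = 1):
  WP_0: (not (3*u != -3)) and 3*s + 3*u != 18
  WP_1: (3*u != -3 -> (forall s_1. ((not (3*u != -3)) and 3*s_1 + 3*u != 18))) and ((not (3*u != -3)) -> 3*s + 3*u != 18)
So before the loop: (3*u != -3 -> (forall s_1. ((not (3*u != -3)) and 3*s_1 + 3*u != 18))) and ((not (3*u != -3)) -> 3*s + 3*u != 18)
Before s := u + 3: (3*u != -3 -> (forall s_1. ((not (3*u != -3)) and 3*s_1 + 3*u != 18))) and ((not (3*u != -3)) -> 6*u != 9)
Before buf[s + 3] := u + 3: (3*u != -3 -> (forall s_1. ((not (3*u != -3)) and 3*s_1 + 3*u != 18))) and ((not (3*u != -3)) -> 6*u != 9)
Answer: WP = (3*u != -3 -> (forall s_1. ((not (3*u != -3)) and 3*s_1 + 3*u != 18))) and ((not (3*u != -3)) -> 6*u != 9)


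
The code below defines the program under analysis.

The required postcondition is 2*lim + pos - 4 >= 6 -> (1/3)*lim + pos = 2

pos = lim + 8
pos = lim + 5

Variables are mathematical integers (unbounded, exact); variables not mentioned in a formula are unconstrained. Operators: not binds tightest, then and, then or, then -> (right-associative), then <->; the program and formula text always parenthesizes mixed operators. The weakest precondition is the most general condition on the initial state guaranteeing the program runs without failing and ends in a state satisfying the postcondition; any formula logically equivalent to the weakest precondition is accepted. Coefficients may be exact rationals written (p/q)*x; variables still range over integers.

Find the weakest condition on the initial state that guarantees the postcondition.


Working backward. After the program, the postcondition 2*lim + pos - 4 >= 6 -> (1/3)*lim + pos = 2 must hold; in canonical form it is 2*lim + pos >= 10 -> (1/3)*lim + pos = 2.
Before pos := lim + 5: 3*lim >= 5 -> (4/3)*lim = -3
Before pos := lim + 8: 3*lim >= 5 -> (4/3)*lim = -3
Answer: WP = 3*lim >= 5 -> (4/3)*lim = -3


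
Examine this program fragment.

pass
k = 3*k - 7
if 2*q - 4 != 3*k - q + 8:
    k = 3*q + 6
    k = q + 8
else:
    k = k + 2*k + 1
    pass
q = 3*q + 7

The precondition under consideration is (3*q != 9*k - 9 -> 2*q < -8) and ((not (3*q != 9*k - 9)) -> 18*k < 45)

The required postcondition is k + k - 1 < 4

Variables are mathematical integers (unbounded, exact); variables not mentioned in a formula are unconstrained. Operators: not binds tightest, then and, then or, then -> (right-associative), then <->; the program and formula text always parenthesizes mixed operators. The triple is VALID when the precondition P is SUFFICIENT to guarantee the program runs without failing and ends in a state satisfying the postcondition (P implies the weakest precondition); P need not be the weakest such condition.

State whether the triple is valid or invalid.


Working backward. After the program, the postcondition k + k - 1 < 4 must hold; in canonical form it is 2*k < 5.
Before q := 3*q + 7: 2*k < 5
Then branch requires 2*q < -11; else branch requires 6*k < 3.
Before the if: (3*q != 3*k + 12 -> 2*q < -11) and ((not (3*q != 3*k + 12)) -> 6*k < 3)
Before k := 3*k - 7: (3*q != 9*k - 9 -> 2*q < -11) and ((not (3*q != 9*k - 9)) -> 18*k < 45)
Before skip: (3*q != 9*k - 9 -> 2*q < -11) and ((not (3*q != 9*k - 9)) -> 18*k < 45)
The weakest precondition is (3*q != 9*k - 9 -> 2*q < -11) and ((not (3*q != 9*k - 9)) -> 18*k < 45).
Check whether (3*q != 9*k - 9 -> 2*q < -8) and ((not (3*q != 9*k - 9)) -> 18*k < 45) implies it.
Countermodel: at the initial state k = 0, q = -5, the precondition holds but the weakest precondition fails.
Answer: invalid


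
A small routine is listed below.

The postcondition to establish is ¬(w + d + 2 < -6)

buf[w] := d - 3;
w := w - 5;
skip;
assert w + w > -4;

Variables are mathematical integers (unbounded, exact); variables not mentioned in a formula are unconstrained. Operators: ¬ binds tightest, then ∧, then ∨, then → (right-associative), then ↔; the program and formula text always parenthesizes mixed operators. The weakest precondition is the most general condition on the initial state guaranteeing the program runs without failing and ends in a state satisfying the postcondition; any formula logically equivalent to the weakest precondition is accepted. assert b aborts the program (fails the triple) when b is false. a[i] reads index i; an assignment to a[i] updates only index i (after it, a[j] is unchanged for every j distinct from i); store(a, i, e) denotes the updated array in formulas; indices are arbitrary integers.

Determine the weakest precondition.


Working backward. After the program, the postcondition ¬(w + d + 2 < -6) must hold; in canonical form it is ¬(d + w < -8).
Before assert w + w > -4: 2*w > -4 ∧ (¬(d + w < -8))
Before skip: 2*w > -4 ∧ (¬(d + w < -8))
Before w := w - 5: 2*w > 6 ∧ (¬(d + w < -3))
Before buf[w] := d - 3: 2*w > 6 ∧ (¬(d + w < -3))
Answer: WP = 2*w > 6 ∧ (¬(d + w < -3))


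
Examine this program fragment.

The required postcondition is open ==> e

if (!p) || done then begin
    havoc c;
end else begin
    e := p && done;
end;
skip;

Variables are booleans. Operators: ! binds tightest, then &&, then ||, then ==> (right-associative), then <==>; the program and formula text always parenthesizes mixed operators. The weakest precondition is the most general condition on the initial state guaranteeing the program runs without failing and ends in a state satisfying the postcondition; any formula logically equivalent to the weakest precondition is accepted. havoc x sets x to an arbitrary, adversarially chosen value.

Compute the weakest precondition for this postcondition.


Working backward. After the program, open ==> e must hold.
Before skip: open ==> e
Then branch requires open ==> e; else branch requires open ==> (p && done).
Before the if: (((!p) || done) ==> (open ==> e)) && ((!((!p) || done)) ==> (open ==> (p && done)))
Answer: WP = (((!p) || done) ==> (open ==> e)) && ((!((!p) || done)) ==> (open ==> (p && done)))


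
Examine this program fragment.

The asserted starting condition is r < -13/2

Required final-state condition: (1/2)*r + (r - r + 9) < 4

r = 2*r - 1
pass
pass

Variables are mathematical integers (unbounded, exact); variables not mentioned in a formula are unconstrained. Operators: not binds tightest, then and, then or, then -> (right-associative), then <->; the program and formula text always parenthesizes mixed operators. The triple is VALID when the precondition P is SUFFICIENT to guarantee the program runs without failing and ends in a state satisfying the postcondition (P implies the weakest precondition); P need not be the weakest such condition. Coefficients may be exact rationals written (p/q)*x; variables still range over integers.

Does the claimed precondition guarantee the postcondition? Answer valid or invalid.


Working backward. After the program, the postcondition (1/2)*r + (r - r + 9) < 4 must hold; in canonical form it is (1/2)*r < -5.
Before skip: (1/2)*r < -5
Before skip: (1/2)*r < -5
Before r := 2*r - 1: r < -9/2
The weakest precondition is r < -9/2.
Check whether r < -13/2 implies it.
Every state satisfying the precondition satisfies the weakest precondition: the implication holds.
Answer: valid


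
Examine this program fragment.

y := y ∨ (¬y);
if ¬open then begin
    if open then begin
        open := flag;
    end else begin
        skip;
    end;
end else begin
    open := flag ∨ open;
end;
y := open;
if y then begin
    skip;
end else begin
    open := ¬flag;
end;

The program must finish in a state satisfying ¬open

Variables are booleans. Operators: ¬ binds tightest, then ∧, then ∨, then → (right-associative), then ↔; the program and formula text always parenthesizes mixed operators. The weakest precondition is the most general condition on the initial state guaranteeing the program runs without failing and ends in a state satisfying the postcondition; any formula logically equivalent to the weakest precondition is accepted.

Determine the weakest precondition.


Working backward. After the program, ¬open must hold.
Then branch requires ¬open; else branch requires flag.
Before the if: (y → (¬open)) ∧ ((¬y) → flag)
Before y := open: (open → (¬open)) ∧ ((¬open) → flag)
Then branch requires (open → ((flag → (¬flag)) ∧ ((¬flag) → flag))) ∧ ((¬open) → ((open → (¬open)) ∧ ((¬open) → flag))); else branch requires ((flag ∨ open) → (¬(flag ∨ open))) ∧ ((¬(flag ∨ open)) → flag).
Before the if: ((¬open) → ((open → ((flag → (¬flag)) ∧ ((¬flag) → flag))) ∧ ((¬open) → ((open → (¬open)) ∧ ((¬open) → flag))))) ∧ (open → (((flag ∨ open) → (¬(flag ∨ open))) ∧ ((¬(flag ∨ open)) → flag)))
Before y := y ∨ (¬y): ((¬open) → ((open → ((flag → (¬flag)) ∧ ((¬flag) → flag))) ∧ ((¬open) → ((open → (¬open)) ∧ ((¬open) → flag))))) ∧ (open → (((flag ∨ open) → (¬(flag ∨ open))) ∧ ((¬(flag ∨ open)) → flag)))
Answer: WP = ((¬open) → ((open → ((flag → (¬flag)) ∧ ((¬flag) → flag))) ∧ ((¬open) → ((open → (¬open)) ∧ ((¬open) → flag))))) ∧ (open → (((flag ∨ open) → (¬(flag ∨ open))) ∧ ((¬(flag ∨ open)) → flag)))


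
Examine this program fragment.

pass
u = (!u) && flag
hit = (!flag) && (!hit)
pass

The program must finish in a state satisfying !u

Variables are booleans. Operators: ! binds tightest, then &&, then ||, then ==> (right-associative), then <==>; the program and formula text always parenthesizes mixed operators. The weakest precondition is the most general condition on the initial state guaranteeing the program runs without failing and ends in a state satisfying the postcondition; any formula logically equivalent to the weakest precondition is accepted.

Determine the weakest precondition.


Working backward. After the program, !u must hold.
Before skip: !u
Before hit := (!flag) && (!hit): !u
Before u := (!u) && flag: !((!u) && flag)
Before skip: !((!u) && flag)
Answer: WP = !((!u) && flag)


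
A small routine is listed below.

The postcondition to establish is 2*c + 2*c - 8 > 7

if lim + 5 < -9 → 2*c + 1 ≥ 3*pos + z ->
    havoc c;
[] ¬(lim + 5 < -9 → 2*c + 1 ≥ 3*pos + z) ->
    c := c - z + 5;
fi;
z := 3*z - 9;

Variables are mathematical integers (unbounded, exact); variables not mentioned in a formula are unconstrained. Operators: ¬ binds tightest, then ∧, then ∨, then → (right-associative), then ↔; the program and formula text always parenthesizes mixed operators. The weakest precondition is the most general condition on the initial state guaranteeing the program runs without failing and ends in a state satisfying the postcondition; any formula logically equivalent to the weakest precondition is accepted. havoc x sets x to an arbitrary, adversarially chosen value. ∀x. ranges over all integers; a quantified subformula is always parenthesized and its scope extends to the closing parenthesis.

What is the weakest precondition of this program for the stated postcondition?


Working backward. After the program, the postcondition 2*c + 2*c - 8 > 7 must hold; in canonical form it is 4*c > 15.
Before z := 3*z - 9: 4*c > 15
Then branch requires ∀c_1. 4*c_1 > 15; else branch requires 4*c > 4*z - 5.
Before the if: ((lim < -14 → 2*c ≥ 3*pos + z - 1) → (∀c_1. 4*c_1 > 15)) ∧ ((¬(lim < -14 → 2*c ≥ 3*pos + z - 1)) → 4*c > 4*z - 5)
Answer: WP = ((lim < -14 → 2*c ≥ 3*pos + z - 1) → (∀c_1. 4*c_1 > 15)) ∧ ((¬(lim < -14 → 2*c ≥ 3*pos + z - 1)) → 4*c > 4*z - 5)


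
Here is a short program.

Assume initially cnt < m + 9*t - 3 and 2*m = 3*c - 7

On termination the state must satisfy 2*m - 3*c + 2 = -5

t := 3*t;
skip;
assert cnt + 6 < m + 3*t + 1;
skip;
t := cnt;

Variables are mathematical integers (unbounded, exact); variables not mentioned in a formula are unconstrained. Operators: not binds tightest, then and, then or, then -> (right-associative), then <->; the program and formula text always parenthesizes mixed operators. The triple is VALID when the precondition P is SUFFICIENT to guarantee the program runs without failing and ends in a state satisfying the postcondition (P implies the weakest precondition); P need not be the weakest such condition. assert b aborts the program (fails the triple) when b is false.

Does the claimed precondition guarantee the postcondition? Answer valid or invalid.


Working backward. After the program, the postcondition 2*m - 3*c + 2 = -5 must hold; in canonical form it is 2*m = 3*c - 7.
Before t := cnt: 2*m = 3*c - 7
Before skip: 2*m = 3*c - 7
Before assert cnt + 6 < m + 3*t + 1: cnt < m + 3*t - 5 and 2*m = 3*c - 7
Before skip: cnt < m + 3*t - 5 and 2*m = 3*c - 7
Before t := 3*t: cnt < m + 9*t - 5 and 2*m = 3*c - 7
The weakest precondition is cnt < m + 9*t - 5 and 2*m = 3*c - 7.
Check whether cnt < m + 9*t - 3 and 2*m = 3*c - 7 implies it.
Countermodel: at the initial state c = -1, cnt = 0, m = -5, t = 1, the precondition holds but the weakest precondition fails.
Answer: invalid


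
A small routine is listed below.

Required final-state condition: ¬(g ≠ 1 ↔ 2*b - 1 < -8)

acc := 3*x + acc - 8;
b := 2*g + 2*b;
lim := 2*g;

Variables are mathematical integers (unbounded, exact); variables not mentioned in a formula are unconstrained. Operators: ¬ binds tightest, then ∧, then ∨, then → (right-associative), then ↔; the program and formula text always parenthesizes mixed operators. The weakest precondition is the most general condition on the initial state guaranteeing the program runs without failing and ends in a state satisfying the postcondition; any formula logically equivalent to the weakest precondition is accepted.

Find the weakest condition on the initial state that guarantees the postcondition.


Working backward. After the program, the postcondition ¬(g ≠ 1 ↔ 2*b - 1 < -8) must hold; in canonical form it is ¬(g ≠ 1 ↔ 2*b < -7).
Before lim := 2*g: ¬(g ≠ 1 ↔ 2*b < -7)
Before b := 2*g + 2*b: ¬(g ≠ 1 ↔ 4*b + 4*g < -7)
Before acc := 3*x + acc - 8: ¬(g ≠ 1 ↔ 4*b + 4*g < -7)
Answer: WP = ¬(g ≠ 1 ↔ 4*b + 4*g < -7)


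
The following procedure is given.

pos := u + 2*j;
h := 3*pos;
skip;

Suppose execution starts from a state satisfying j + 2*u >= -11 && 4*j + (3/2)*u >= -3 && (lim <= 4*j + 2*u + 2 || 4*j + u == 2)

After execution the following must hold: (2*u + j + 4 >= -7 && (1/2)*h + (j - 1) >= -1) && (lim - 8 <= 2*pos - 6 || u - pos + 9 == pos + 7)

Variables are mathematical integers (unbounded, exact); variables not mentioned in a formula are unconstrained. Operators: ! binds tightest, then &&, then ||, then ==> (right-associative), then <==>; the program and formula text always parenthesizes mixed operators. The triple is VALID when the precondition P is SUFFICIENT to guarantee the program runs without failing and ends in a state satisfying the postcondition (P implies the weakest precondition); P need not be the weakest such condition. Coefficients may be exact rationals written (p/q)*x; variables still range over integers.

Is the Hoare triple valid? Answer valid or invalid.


Working backward. After the program, the postcondition (2*u + j + 4 >= -7 && (1/2)*h + (j - 1) >= -1) && (lim - 8 <= 2*pos - 6 || u - pos + 9 == pos + 7) must hold; in canonical form it is j + 2*u >= -11 && (1/2)*h + j >= 0 && (lim <= 2*pos + 2 || u == 2*pos - 2).
Before skip: j + 2*u >= -11 && (1/2)*h + j >= 0 && (lim <= 2*pos + 2 || u == 2*pos - 2)
Before h := 3*pos: j + 2*u >= -11 && j + (3/2)*pos >= 0 && (lim <= 2*pos + 2 || u == 2*pos - 2)
Before pos := u + 2*j: j + 2*u >= -11 && 4*j + (3/2)*u >= 0 && (lim <= 4*j + 2*u + 2 || 4*j + u == 2)
The weakest precondition is j + 2*u >= -11 && 4*j + (3/2)*u >= 0 && (lim <= 4*j + 2*u + 2 || 4*j + u == 2).
Check whether j + 2*u >= -11 && 4*j + (3/2)*u >= -3 && (lim <= 4*j + 2*u + 2 || 4*j + u == 2) implies it.
Countermodel: at the initial state j = 1, lim = 0, u = -3, the precondition holds but the weakest precondition fails.
Answer: invalid


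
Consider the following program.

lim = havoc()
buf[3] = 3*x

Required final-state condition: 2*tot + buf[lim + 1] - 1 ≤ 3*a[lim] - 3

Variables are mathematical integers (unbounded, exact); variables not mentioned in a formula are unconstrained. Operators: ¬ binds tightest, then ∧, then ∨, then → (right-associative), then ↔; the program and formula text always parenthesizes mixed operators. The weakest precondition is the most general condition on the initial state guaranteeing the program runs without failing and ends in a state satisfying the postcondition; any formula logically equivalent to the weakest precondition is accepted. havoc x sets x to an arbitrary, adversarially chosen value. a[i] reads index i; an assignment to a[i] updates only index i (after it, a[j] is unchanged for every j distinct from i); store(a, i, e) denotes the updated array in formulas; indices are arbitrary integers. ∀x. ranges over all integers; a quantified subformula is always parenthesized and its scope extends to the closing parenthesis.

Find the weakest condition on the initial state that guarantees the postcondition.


Working backward. After the program, the postcondition 2*tot + buf[lim + 1] - 1 ≤ 3*a[lim] - 3 must hold; in canonical form it is buf[lim + 1] + 2*tot ≤ 3*a[lim] - 2.
Before buf[3] := 3*x: store(buf, 3, 3*x)[lim + 1] + 2*tot ≤ 3*a[lim] - 2
Before havoc lim: ∀lim_1. store(buf, 3, 3*x)[lim_1 + 1] + 2*tot ≤ 3*a[lim_1] - 2
Answer: WP = ∀lim_1. store(buf, 3, 3*x)[lim_1 + 1] + 2*tot ≤ 3*a[lim_1] - 2


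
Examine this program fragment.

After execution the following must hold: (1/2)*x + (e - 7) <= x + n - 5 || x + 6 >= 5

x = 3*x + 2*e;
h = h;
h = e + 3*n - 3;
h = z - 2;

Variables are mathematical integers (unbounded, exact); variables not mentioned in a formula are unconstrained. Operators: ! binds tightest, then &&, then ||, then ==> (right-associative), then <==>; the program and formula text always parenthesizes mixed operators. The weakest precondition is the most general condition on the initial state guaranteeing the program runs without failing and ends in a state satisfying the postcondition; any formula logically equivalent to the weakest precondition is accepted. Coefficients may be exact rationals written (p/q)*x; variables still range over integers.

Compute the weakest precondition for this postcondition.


Working backward. After the program, the postcondition (1/2)*x + (e - 7) <= x + n - 5 || x + 6 >= 5 must hold; in canonical form it is e <= n + (1/2)*x + 2 || x >= -1.
Before h := z - 2: e <= n + (1/2)*x + 2 || x >= -1
Before h := e + 3*n - 3: e <= n + (1/2)*x + 2 || x >= -1
Before h := h: e <= n + (1/2)*x + 2 || x >= -1
Before x := 3*x + 2*e: n + (3/2)*x >= -2 || 2*e + 3*x >= -1
Answer: WP = n + (3/2)*x >= -2 || 2*e + 3*x >= -1


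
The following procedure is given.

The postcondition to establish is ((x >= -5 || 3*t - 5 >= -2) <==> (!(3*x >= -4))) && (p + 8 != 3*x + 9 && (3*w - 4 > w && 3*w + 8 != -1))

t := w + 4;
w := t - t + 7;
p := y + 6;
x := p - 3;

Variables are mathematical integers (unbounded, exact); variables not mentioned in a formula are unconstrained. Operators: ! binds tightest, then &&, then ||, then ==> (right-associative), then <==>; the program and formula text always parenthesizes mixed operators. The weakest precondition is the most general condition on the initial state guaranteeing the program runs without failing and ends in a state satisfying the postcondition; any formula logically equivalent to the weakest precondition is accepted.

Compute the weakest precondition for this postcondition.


Working backward. After the program, the postcondition ((x >= -5 || 3*t - 5 >= -2) <==> (!(3*x >= -4))) && (p + 8 != 3*x + 9 && (3*w - 4 > w && 3*w + 8 != -1)) must hold; in canonical form it is ((x >= -5 || 3*t >= 3) <==> (!(3*x >= -4))) && p != 3*x + 1 && 2*w > 4 && 3*w != -9.
Before x := p - 3: ((p >= -2 || 3*t >= 3) <==> (!(3*p >= 5))) && 2*p != 8 && 2*w > 4 && 3*w != -9
Before p := y + 6: ((y >= -8 || 3*t >= 3) <==> (!(3*y >= -13))) && 2*y != -4 && 2*w > 4 && 3*w != -9
Before w := t - t + 7: ((y >= -8 || 3*t >= 3) <==> (!(3*y >= -13))) && 2*y != -4
Before t := w + 4: ((y >= -8 || 3*w >= -9) <==> (!(3*y >= -13))) && 2*y != -4
Answer: WP = ((y >= -8 || 3*w >= -9) <==> (!(3*y >= -13))) && 2*y != -4


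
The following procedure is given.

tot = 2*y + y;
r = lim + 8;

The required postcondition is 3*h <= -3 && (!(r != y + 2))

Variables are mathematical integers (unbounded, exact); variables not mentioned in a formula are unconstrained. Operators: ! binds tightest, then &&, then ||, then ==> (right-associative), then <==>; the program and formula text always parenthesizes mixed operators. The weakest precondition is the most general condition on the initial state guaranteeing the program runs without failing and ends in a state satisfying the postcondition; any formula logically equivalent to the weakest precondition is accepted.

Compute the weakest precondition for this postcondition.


Working backward. After the program, 3*h <= -3 && (!(r != y + 2)) must hold.
Before r := lim + 8: 3*h <= -3 && (!(lim != y - 6))
Before tot := 2*y + y: 3*h <= -3 && (!(lim != y - 6))
Answer: WP = 3*h <= -3 && (!(lim != y - 6))


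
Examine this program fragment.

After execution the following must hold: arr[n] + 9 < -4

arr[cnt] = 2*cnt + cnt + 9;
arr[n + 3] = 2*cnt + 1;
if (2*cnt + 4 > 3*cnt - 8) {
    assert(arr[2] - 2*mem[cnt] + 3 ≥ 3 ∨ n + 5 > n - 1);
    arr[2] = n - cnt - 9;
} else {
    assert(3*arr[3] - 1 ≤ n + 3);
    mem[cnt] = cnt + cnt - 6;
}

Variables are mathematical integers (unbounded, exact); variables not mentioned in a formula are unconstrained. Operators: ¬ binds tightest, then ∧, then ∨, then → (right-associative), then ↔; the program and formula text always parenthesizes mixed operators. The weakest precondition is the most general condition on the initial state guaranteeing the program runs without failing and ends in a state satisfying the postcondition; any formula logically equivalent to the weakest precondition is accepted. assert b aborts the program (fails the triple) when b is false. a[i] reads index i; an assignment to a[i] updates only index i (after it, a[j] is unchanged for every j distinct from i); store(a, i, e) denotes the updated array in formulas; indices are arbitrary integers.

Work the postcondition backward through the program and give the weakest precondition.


Working backward. After the program, the postcondition arr[n] + 9 < -4 must hold; in canonical form it is arr[n] < -13.
Then branch requires store(arr, 2, -cnt + n - 9)[n] < -13; else branch requires 3*arr[3] ≤ n + 4 ∧ arr[n] < -13.
Before the if: (cnt < 12 → store(arr, 2, -cnt + n - 9)[n] < -13) ∧ ((¬(cnt < 12)) → (3*arr[3] ≤ n + 4 ∧ arr[n] < -13))
Before arr[n + 3] := 2*cnt + 1: (cnt < 12 → store(store(arr, n + 3, 2*cnt + 1), 2, -cnt + n - 9)[n] < -13) ∧ ((¬(cnt < 12)) → (3*store(arr, n + 3, 2*cnt + 1)[3] ≤ n + 4 ∧ store(arr, n + 3, 2*cnt + 1)[n] < -13))
Before arr[cnt] := 2*cnt + cnt + 9: (cnt < 12 → store(store(store(arr, cnt, 3*cnt + 9), n + 3, 2*cnt + 1), 2, -cnt + n - 9)[n] < -13) ∧ ((¬(cnt < 12)) → (3*store(store(arr, cnt, 3*cnt + 9), n + 3, 2*cnt + 1)[3] ≤ n + 4 ∧ store(store(arr, cnt, 3*cnt + 9), n + 3, 2*cnt + 1)[n] < -13))
Answer: WP = (cnt < 12 → store(store(store(arr, cnt, 3*cnt + 9), n + 3, 2*cnt + 1), 2, -cnt + n - 9)[n] < -13) ∧ ((¬(cnt < 12)) → (3*store(store(arr, cnt, 3*cnt + 9), n + 3, 2*cnt + 1)[3] ≤ n + 4 ∧ store(store(arr, cnt, 3*cnt + 9), n + 3, 2*cnt + 1)[n] < -13))


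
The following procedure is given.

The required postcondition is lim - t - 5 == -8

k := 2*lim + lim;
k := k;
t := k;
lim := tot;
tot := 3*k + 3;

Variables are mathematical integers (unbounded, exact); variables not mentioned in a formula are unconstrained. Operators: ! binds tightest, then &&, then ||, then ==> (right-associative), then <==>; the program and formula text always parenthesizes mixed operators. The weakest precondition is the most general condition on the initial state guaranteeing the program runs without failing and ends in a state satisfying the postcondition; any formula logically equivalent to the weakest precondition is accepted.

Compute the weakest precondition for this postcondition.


Working backward. After the program, the postcondition lim - t - 5 == -8 must hold; in canonical form it is lim == t - 3.
Before tot := 3*k + 3: lim == t - 3
Before lim := tot: tot == t - 3
Before t := k: tot == k - 3
Before k := k: tot == k - 3
Before k := 2*lim + lim: tot == 3*lim - 3
Answer: WP = tot == 3*lim - 3


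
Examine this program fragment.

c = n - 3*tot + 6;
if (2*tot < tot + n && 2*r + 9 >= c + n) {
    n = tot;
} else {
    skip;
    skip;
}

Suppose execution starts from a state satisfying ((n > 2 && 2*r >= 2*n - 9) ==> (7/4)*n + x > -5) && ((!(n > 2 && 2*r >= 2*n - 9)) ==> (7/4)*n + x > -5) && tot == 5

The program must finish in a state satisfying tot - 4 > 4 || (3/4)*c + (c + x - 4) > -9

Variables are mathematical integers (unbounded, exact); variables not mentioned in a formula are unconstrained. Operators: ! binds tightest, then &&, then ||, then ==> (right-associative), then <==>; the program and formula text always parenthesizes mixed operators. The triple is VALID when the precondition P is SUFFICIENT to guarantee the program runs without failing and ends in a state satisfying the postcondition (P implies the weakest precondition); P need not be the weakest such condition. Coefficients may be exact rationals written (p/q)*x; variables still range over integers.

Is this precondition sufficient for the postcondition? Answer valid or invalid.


Working backward. After the program, the postcondition tot - 4 > 4 || (3/4)*c + (c + x - 4) > -9 must hold; in canonical form it is tot > 8 || (7/4)*c + x > -5.
Then branch requires tot > 8 || (7/4)*c + x > -5; else branch requires tot > 8 || (7/4)*c + x > -5.
Before the if: ((tot < n && 2*r >= c + n - 9) ==> (tot > 8 || (7/4)*c + x > -5)) && ((!(tot < n && 2*r >= c + n - 9)) ==> (tot > 8 || (7/4)*c + x > -5))
Before c := n - 3*tot + 6: ((tot < n && 2*r + 3*tot >= 2*n - 3) ==> (tot > 8 || (7/4)*n + x > (21/4)*tot - 31/2)) && ((!(tot < n && 2*r + 3*tot >= 2*n - 3)) ==> (tot > 8 || (7/4)*n + x > (21/4)*tot - 31/2))
The weakest precondition is ((tot < n && 2*r + 3*tot >= 2*n - 3) ==> (tot > 8 || (7/4)*n + x > (21/4)*tot - 31/2)) && ((!(tot < n && 2*r + 3*tot >= 2*n - 3)) ==> (tot > 8 || (7/4)*n + x > (21/4)*tot - 31/2)).
Check whether ((n > 2 && 2*r >= 2*n - 9) ==> (7/4)*n + x > -5) && ((!(n > 2 && 2*r >= 2*n - 9)) ==> (7/4)*n + x > -5) && tot == 5 implies it.
Countermodel: at the initial state n = 6, r = 0, tot = 5, x = 0, the precondition holds but the weakest precondition fails.
Answer: invalid


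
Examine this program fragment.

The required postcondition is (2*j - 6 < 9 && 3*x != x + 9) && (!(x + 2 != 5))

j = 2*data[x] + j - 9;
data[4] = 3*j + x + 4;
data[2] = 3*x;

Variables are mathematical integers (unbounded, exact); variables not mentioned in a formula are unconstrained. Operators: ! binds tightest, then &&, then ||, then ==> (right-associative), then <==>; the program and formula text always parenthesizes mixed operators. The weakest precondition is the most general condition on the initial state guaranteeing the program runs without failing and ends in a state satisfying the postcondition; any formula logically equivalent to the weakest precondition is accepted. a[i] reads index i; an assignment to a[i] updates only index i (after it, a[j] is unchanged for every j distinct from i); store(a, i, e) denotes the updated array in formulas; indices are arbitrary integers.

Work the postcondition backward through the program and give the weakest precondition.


Working backward. After the program, the postcondition (2*j - 6 < 9 && 3*x != x + 9) && (!(x + 2 != 5)) must hold; in canonical form it is 2*j < 15 && 2*x != 9 && (!(x != 3)).
Before data[2] := 3*x: 2*j < 15 && 2*x != 9 && (!(x != 3))
Before data[4] := 3*j + x + 4: 2*j < 15 && 2*x != 9 && (!(x != 3))
Before j := 2*data[x] + j - 9: 4*data[x] + 2*j < 33 && 2*x != 9 && (!(x != 3))
Answer: WP = 4*data[x] + 2*j < 33 && 2*x != 9 && (!(x != 3))


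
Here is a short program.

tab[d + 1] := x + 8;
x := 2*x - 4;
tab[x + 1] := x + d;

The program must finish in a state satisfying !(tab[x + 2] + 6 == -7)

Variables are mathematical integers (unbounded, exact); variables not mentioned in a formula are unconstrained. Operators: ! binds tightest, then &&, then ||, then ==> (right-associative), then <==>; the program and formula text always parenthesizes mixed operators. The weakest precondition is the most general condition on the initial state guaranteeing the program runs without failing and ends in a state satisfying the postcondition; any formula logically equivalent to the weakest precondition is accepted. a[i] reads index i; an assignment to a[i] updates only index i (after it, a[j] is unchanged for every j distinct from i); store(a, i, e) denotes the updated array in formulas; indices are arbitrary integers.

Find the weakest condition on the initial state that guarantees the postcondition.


Working backward. After the program, the postcondition !(tab[x + 2] + 6 == -7) must hold; in canonical form it is !(tab[x + 2] == -13).
Before tab[x + 1] := x + d: !(store(tab, x + 1, d + x)[x + 2] == -13)
Before x := 2*x - 4: !(store(tab, 2*x - 3, d + 2*x - 4)[2*x - 2] == -13)
Before tab[d + 1] := x + 8: !(store(store(tab, d + 1, x + 8), 2*x - 3, d + 2*x - 4)[2*x - 2] == -13)
Answer: WP = !(store(store(tab, d + 1, x + 8), 2*x - 3, d + 2*x - 4)[2*x - 2] == -13)


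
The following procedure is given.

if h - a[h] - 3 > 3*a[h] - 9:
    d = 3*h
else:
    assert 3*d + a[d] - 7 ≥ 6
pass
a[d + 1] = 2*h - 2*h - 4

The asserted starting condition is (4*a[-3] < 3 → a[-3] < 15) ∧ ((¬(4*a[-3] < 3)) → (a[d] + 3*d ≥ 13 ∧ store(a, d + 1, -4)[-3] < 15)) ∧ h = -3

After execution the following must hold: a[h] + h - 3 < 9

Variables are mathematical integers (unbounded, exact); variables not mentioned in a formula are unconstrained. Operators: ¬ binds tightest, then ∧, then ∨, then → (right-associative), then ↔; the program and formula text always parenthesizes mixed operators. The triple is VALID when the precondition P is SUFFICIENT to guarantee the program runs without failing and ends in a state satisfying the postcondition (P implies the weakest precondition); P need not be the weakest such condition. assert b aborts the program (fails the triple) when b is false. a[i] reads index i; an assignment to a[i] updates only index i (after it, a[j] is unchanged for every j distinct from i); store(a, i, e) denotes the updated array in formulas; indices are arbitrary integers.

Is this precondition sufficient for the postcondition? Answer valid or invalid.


Working backward. After the program, the postcondition a[h] + h - 3 < 9 must hold; in canonical form it is a[h] + h < 12.
Before a[d + 1] := 2*h - 2*h - 4: store(a, d + 1, -4)[h] + h < 12
Before skip: store(a, d + 1, -4)[h] + h < 12
Then branch requires store(a, 3*h + 1, -4)[h] + h < 12; else branch requires a[d] + 3*d ≥ 13 ∧ store(a, d + 1, -4)[h] + h < 12.
Before the if: (h > 4*a[h] - 6 → store(a, 3*h + 1, -4)[h] + h < 12) ∧ ((¬(h > 4*a[h] - 6)) → (a[d] + 3*d ≥ 13 ∧ store(a, d + 1, -4)[h] + h < 12))
The weakest precondition is (h > 4*a[h] - 6 → store(a, 3*h + 1, -4)[h] + h < 12) ∧ ((¬(h > 4*a[h] - 6)) → (a[d] + 3*d ≥ 13 ∧ store(a, d + 1, -4)[h] + h < 12)).
Check whether (4*a[-3] < 3 → a[-3] < 15) ∧ ((¬(4*a[-3] < 3)) → (a[d] + 3*d ≥ 13 ∧ store(a, d + 1, -4)[-3] < 15)) ∧ h = -3 implies it.
Every state satisfying the precondition satisfies the weakest precondition: the implication holds.
Answer: valid
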